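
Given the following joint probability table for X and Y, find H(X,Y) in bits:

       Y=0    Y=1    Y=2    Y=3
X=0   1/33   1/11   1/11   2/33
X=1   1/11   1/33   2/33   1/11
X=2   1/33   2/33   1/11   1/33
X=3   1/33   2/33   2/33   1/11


H(X,Y) = -Σ p(x,y) log₂ p(x,y)
  p(0,0)=1/33: -0.0303 × log₂(0.0303) = 0.1529
  p(0,1)=1/11: -0.0909 × log₂(0.0909) = 0.3145
  p(0,2)=1/11: -0.0909 × log₂(0.0909) = 0.3145
  p(0,3)=2/33: -0.0606 × log₂(0.0606) = 0.2451
  p(1,0)=1/11: -0.0909 × log₂(0.0909) = 0.3145
  p(1,1)=1/33: -0.0303 × log₂(0.0303) = 0.1529
  p(1,2)=2/33: -0.0606 × log₂(0.0606) = 0.2451
  p(1,3)=1/11: -0.0909 × log₂(0.0909) = 0.3145
  p(2,0)=1/33: -0.0303 × log₂(0.0303) = 0.1529
  p(2,1)=2/33: -0.0606 × log₂(0.0606) = 0.2451
  p(2,2)=1/11: -0.0909 × log₂(0.0909) = 0.3145
  p(2,3)=1/33: -0.0303 × log₂(0.0303) = 0.1529
  p(3,0)=1/33: -0.0303 × log₂(0.0303) = 0.1529
  p(3,1)=2/33: -0.0606 × log₂(0.0606) = 0.2451
  p(3,2)=2/33: -0.0606 × log₂(0.0606) = 0.2451
  p(3,3)=1/11: -0.0909 × log₂(0.0909) = 0.3145
H(X,Y) = 3.8768 bits


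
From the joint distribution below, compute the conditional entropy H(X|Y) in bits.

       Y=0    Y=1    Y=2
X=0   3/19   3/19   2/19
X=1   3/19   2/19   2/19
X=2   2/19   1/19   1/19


H(X|Y) = Σ_y p(y) H(X|Y=y)
  p(Y=0) = 8/19, H(X|Y=0) = 1.5613
  p(Y=1) = 6/19, H(X|Y=1) = 1.4591
  p(Y=2) = 5/19, H(X|Y=2) = 1.5219
H(X|Y) = 0.4211×1.5613 + 0.3158×1.4591 + 0.2632×1.5219 = 1.5187 bits


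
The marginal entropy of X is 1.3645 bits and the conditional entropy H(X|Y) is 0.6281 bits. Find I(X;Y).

I(X;Y) = H(X) - H(X|Y)
I(X;Y) = 1.3645 - 0.6281 = 0.7364 bits


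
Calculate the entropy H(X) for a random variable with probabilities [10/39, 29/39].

H(X) = -Σ p(x) log₂ p(x)
  -10/39 × log₂(10/39) = 0.5035
  -29/39 × log₂(29/39) = 0.3178
H(X) = 0.8213 bits


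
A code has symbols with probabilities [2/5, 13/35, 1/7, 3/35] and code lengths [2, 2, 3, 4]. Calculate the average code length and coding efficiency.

Average length L = Σ p_i × l_i = 2.3143 bits
Entropy H = 1.7643 bits
Efficiency η = H/L × 100% = 76.24%


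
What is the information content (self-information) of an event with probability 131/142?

Information content I(x) = -log₂(p(x))
I = -log₂(131/142) = -log₂(0.9225)
I = 0.1163 bits


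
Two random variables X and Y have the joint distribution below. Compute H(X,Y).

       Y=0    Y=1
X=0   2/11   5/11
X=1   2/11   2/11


H(X,Y) = -Σ p(x,y) log₂ p(x,y)
  p(0,0)=2/11: -0.1818 × log₂(0.1818) = 0.4472
  p(0,1)=5/11: -0.4545 × log₂(0.4545) = 0.5170
  p(1,0)=2/11: -0.1818 × log₂(0.1818) = 0.4472
  p(1,1)=2/11: -0.1818 × log₂(0.1818) = 0.4472
H(X,Y) = 1.8586 bits


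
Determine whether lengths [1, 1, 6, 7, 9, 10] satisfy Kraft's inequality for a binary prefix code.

Kraft inequality: Σ 2^(-l_i) ≤ 1 for prefix-free code
Calculating: 2^(-1) + 2^(-1) + 2^(-6) + 2^(-7) + 2^(-9) + 2^(-10)
= 0.5 + 0.5 + 0.015625 + 0.0078125 + 0.001953125 + 0.0009765625
= 1.0264
Since 1.0264 > 1, prefix-free code does not exist


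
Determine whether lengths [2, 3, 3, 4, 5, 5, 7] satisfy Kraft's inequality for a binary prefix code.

Kraft inequality: Σ 2^(-l_i) ≤ 1 for prefix-free code
Calculating: 2^(-2) + 2^(-3) + 2^(-3) + 2^(-4) + 2^(-5) + 2^(-5) + 2^(-7)
= 0.25 + 0.125 + 0.125 + 0.0625 + 0.03125 + 0.03125 + 0.0078125
= 0.6328
Since 0.6328 ≤ 1, prefix-free code exists


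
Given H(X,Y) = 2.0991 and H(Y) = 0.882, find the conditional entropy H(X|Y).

Chain rule: H(X,Y) = H(X|Y) + H(Y)
H(X|Y) = H(X,Y) - H(Y) = 2.0991 - 0.882 = 1.2171 bits


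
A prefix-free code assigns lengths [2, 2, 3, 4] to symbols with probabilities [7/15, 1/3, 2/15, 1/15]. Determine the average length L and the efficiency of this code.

Average length L = Σ p_i × l_i = 2.2667 bits
Entropy H = 1.6895 bits
Efficiency η = H/L × 100% = 74.54%


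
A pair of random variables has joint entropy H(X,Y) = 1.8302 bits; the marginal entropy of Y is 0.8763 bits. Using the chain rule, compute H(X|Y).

Chain rule: H(X,Y) = H(X|Y) + H(Y)
H(X|Y) = H(X,Y) - H(Y) = 1.8302 - 0.8763 = 0.9539 bits


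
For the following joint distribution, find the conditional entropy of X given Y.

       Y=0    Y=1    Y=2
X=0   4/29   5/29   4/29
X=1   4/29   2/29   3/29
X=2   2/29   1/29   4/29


H(X|Y) = Σ_y p(y) H(X|Y=y)
  p(Y=0) = 10/29, H(X|Y=0) = 1.5219
  p(Y=1) = 8/29, H(X|Y=1) = 1.2988
  p(Y=2) = 11/29, H(X|Y=2) = 1.5726
H(X|Y) = 0.3448×1.5219 + 0.2759×1.2988 + 0.3793×1.5726 = 1.4796 bits


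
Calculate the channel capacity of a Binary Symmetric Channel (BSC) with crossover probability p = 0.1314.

For BSC with error probability p:
C = 1 - H(p) where H(p) is binary entropy
H(0.1314) = -0.1314 × log₂(0.1314) - 0.8686 × log₂(0.8686)
H(p) = 0.5613
C = 1 - 0.5613 = 0.4387 bits/use


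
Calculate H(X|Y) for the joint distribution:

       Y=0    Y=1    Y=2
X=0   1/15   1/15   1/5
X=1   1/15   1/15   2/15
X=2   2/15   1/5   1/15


H(X|Y) = Σ_y p(y) H(X|Y=y)
  p(Y=0) = 4/15, H(X|Y=0) = 1.5000
  p(Y=1) = 1/3, H(X|Y=1) = 1.3710
  p(Y=2) = 2/5, H(X|Y=2) = 1.4591
H(X|Y) = 0.2667×1.5000 + 0.3333×1.3710 + 0.4000×1.4591 = 1.4406 bits


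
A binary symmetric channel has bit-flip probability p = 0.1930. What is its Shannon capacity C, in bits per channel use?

For BSC with error probability p:
C = 1 - H(p) where H(p) is binary entropy
H(0.1930) = -0.1930 × log₂(0.1930) - 0.8070 × log₂(0.8070)
H(p) = 0.7077
C = 1 - 0.7077 = 0.2923 bits/use


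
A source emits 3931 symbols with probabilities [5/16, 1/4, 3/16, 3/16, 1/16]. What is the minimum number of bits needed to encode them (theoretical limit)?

Entropy H = 2.1800 bits/symbol
Minimum bits = H × n = 2.1800 × 3931
= 8569.72 bits


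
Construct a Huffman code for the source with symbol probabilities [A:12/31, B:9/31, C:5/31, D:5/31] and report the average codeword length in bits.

Huffman tree construction:
Combine smallest probabilities repeatedly
Resulting codes:
  A: 0 (length 1)
  B: 10 (length 2)
  C: 110 (length 3)
  D: 111 (length 3)
Average length = Σ p(s) × length(s) = 1.9355 bits


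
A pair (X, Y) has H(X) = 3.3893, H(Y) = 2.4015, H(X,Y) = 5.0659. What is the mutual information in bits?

I(X;Y) = H(X) + H(Y) - H(X,Y)
I(X;Y) = 3.3893 + 2.4015 - 5.0659 = 0.7249 bits


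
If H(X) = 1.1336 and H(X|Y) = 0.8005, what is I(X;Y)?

I(X;Y) = H(X) - H(X|Y)
I(X;Y) = 1.1336 - 0.8005 = 0.3331 bits


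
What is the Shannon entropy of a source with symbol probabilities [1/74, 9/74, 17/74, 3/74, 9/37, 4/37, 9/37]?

H(X) = -Σ p(x) log₂ p(x)
  -1/74 × log₂(1/74) = 0.0839
  -9/74 × log₂(9/74) = 0.3697
  -17/74 × log₂(17/74) = 0.4875
  -3/74 × log₂(3/74) = 0.1875
  -9/37 × log₂(9/37) = 0.4961
  -4/37 × log₂(4/37) = 0.3470
  -9/37 × log₂(9/37) = 0.4961
H(X) = 2.4677 bits


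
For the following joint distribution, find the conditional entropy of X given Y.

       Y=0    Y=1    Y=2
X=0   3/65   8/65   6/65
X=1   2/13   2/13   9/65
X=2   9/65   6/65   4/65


H(X|Y) = Σ_y p(y) H(X|Y=y)
  p(Y=0) = 22/65, H(X|Y=0) = 1.4365
  p(Y=1) = 24/65, H(X|Y=1) = 1.5546
  p(Y=2) = 19/65, H(X|Y=2) = 1.5090
H(X|Y) = 0.3385×1.4365 + 0.3692×1.5546 + 0.2923×1.5090 = 1.5013 bits


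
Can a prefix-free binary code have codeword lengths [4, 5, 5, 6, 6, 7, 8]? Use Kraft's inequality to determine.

Kraft inequality: Σ 2^(-l_i) ≤ 1 for prefix-free code
Calculating: 2^(-4) + 2^(-5) + 2^(-5) + 2^(-6) + 2^(-6) + 2^(-7) + 2^(-8)
= 0.0625 + 0.03125 + 0.03125 + 0.015625 + 0.015625 + 0.0078125 + 0.00390625
= 0.1680
Since 0.1680 ≤ 1, prefix-free code exists


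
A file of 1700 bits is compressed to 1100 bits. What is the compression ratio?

Compression ratio = Original / Compressed
= 1700 / 1100 = 1.55:1


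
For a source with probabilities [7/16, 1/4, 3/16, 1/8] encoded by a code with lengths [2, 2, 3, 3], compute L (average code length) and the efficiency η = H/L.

Average length L = Σ p_i × l_i = 2.3125 bits
Entropy H = 1.8496 bits
Efficiency η = H/L × 100% = 79.98%


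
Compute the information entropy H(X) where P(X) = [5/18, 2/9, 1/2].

H(X) = -Σ p(x) log₂ p(x)
  -5/18 × log₂(5/18) = 0.5133
  -2/9 × log₂(2/9) = 0.4822
  -1/2 × log₂(1/2) = 0.5000
H(X) = 1.4955 bits


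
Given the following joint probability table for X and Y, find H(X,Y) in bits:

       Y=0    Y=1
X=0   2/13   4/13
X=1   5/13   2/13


H(X,Y) = -Σ p(x,y) log₂ p(x,y)
  p(0,0)=2/13: -0.1538 × log₂(0.1538) = 0.4155
  p(0,1)=4/13: -0.3077 × log₂(0.3077) = 0.5232
  p(1,0)=5/13: -0.3846 × log₂(0.3846) = 0.5302
  p(1,1)=2/13: -0.1538 × log₂(0.1538) = 0.4155
H(X,Y) = 1.8843 bits


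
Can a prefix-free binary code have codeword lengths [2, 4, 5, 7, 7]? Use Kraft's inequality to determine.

Kraft inequality: Σ 2^(-l_i) ≤ 1 for prefix-free code
Calculating: 2^(-2) + 2^(-4) + 2^(-5) + 2^(-7) + 2^(-7)
= 0.25 + 0.0625 + 0.03125 + 0.0078125 + 0.0078125
= 0.3594
Since 0.3594 ≤ 1, prefix-free code exists


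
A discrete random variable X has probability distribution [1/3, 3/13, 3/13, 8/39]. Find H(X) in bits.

H(X) = -Σ p(x) log₂ p(x)
  -1/3 × log₂(1/3) = 0.5283
  -3/13 × log₂(3/13) = 0.4882
  -3/13 × log₂(3/13) = 0.4882
  -8/39 × log₂(8/39) = 0.4688
H(X) = 1.9735 bits


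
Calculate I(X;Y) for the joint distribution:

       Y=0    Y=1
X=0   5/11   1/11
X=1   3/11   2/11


H(X) = 0.9940, H(Y) = 0.8454, H(X,Y) = 1.7899
I(X;Y) = H(X) + H(Y) - H(X,Y) = 0.0495 bits


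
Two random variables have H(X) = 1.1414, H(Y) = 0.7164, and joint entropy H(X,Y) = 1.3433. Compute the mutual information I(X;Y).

I(X;Y) = H(X) + H(Y) - H(X,Y)
I(X;Y) = 1.1414 + 0.7164 - 1.3433 = 0.5145 bits


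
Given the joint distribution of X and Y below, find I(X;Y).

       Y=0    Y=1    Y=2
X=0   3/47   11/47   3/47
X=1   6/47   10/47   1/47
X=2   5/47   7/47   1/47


H(X) = 1.5742, H(Y) = 1.3095, H(X,Y) = 2.8407
I(X;Y) = H(X) + H(Y) - H(X,Y) = 0.0430 bits


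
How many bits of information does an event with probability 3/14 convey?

Information content I(x) = -log₂(p(x))
I = -log₂(3/14) = -log₂(0.2143)
I = 2.2224 bits


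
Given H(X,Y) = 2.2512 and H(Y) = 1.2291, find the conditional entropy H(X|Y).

Chain rule: H(X,Y) = H(X|Y) + H(Y)
H(X|Y) = H(X,Y) - H(Y) = 2.2512 - 1.2291 = 1.0221 bits


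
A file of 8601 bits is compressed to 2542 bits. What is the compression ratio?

Compression ratio = Original / Compressed
= 8601 / 2542 = 3.38:1


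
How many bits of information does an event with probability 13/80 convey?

Information content I(x) = -log₂(p(x))
I = -log₂(13/80) = -log₂(0.1625)
I = 2.6215 bits


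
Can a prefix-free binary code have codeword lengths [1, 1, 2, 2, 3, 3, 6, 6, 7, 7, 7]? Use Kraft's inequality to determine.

Kraft inequality: Σ 2^(-l_i) ≤ 1 for prefix-free code
Calculating: 2^(-1) + 2^(-1) + 2^(-2) + 2^(-2) + 2^(-3) + 2^(-3) + 2^(-6) + 2^(-6) + 2^(-7) + 2^(-7) + 2^(-7)
= 0.5 + 0.5 + 0.25 + 0.25 + 0.125 + 0.125 + 0.015625 + 0.015625 + 0.0078125 + 0.0078125 + 0.0078125
= 1.8047
Since 1.8047 > 1, prefix-free code does not exist


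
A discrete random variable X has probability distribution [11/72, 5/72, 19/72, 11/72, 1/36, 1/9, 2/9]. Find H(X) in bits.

H(X) = -Σ p(x) log₂ p(x)
  -11/72 × log₂(11/72) = 0.4141
  -5/72 × log₂(5/72) = 0.2672
  -19/72 × log₂(19/72) = 0.5072
  -11/72 × log₂(11/72) = 0.4141
  -1/36 × log₂(1/36) = 0.1436
  -1/9 × log₂(1/9) = 0.3522
  -2/9 × log₂(2/9) = 0.4822
H(X) = 2.5807 bits


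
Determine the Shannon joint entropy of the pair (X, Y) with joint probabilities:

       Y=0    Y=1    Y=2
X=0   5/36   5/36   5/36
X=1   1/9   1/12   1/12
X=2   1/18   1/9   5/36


H(X,Y) = -Σ p(x,y) log₂ p(x,y)
  p(0,0)=5/36: -0.1389 × log₂(0.1389) = 0.3956
  p(0,1)=5/36: -0.1389 × log₂(0.1389) = 0.3956
  p(0,2)=5/36: -0.1389 × log₂(0.1389) = 0.3956
  p(1,0)=1/9: -0.1111 × log₂(0.1111) = 0.3522
  p(1,1)=1/12: -0.0833 × log₂(0.0833) = 0.2987
  p(1,2)=1/12: -0.0833 × log₂(0.0833) = 0.2987
  p(2,0)=1/18: -0.0556 × log₂(0.0556) = 0.2317
  p(2,1)=1/9: -0.1111 × log₂(0.1111) = 0.3522
  p(2,2)=5/36: -0.1389 × log₂(0.1389) = 0.3956
H(X,Y) = 3.1158 bits


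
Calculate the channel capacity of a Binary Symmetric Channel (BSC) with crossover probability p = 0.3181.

For BSC with error probability p:
C = 1 - H(p) where H(p) is binary entropy
H(0.3181) = -0.3181 × log₂(0.3181) - 0.6819 × log₂(0.6819)
H(p) = 0.9023
C = 1 - 0.9023 = 0.0977 bits/use


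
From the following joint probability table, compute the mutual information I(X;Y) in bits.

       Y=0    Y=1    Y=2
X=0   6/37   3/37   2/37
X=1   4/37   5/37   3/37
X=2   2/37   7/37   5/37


H(X) = 1.5777, H(Y) = 1.5651, H(X,Y) = 3.0503
I(X;Y) = H(X) + H(Y) - H(X,Y) = 0.0925 bits


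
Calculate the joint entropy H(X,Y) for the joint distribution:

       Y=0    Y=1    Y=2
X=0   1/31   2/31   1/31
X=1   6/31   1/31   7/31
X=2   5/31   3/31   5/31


H(X,Y) = -Σ p(x,y) log₂ p(x,y)
  p(0,0)=1/31: -0.0323 × log₂(0.0323) = 0.1598
  p(0,1)=2/31: -0.0645 × log₂(0.0645) = 0.2551
  p(0,2)=1/31: -0.0323 × log₂(0.0323) = 0.1598
  p(1,0)=6/31: -0.1935 × log₂(0.1935) = 0.4586
  p(1,1)=1/31: -0.0323 × log₂(0.0323) = 0.1598
  p(1,2)=7/31: -0.2258 × log₂(0.2258) = 0.4848
  p(2,0)=5/31: -0.1613 × log₂(0.1613) = 0.4246
  p(2,1)=3/31: -0.0968 × log₂(0.0968) = 0.3261
  p(2,2)=5/31: -0.1613 × log₂(0.1613) = 0.4246
H(X,Y) = 2.8531 bits


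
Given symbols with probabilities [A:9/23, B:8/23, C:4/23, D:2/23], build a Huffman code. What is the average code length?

Huffman tree construction:
Combine smallest probabilities repeatedly
Resulting codes:
  A: 0 (length 1)
  B: 11 (length 2)
  C: 101 (length 3)
  D: 100 (length 3)
Average length = Σ p(s) × length(s) = 1.8696 bits


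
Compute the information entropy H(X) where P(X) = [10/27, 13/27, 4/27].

H(X) = -Σ p(x) log₂ p(x)
  -10/27 × log₂(10/27) = 0.5307
  -13/27 × log₂(13/27) = 0.5077
  -4/27 × log₂(4/27) = 0.4081
H(X) = 1.4466 bits


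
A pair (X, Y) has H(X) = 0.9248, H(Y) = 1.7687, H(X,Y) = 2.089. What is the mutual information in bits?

I(X;Y) = H(X) + H(Y) - H(X,Y)
I(X;Y) = 0.9248 + 1.7687 - 2.089 = 0.6045 bits


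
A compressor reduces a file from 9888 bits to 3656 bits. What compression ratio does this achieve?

Compression ratio = Original / Compressed
= 9888 / 3656 = 2.70:1


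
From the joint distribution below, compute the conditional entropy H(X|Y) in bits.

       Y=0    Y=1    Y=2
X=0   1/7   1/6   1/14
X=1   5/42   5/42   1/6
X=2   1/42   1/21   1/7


H(X|Y) = Σ_y p(y) H(X|Y=y)
  p(Y=0) = 2/7, H(X|Y=0) = 1.3250
  p(Y=1) = 1/3, H(X|Y=1) = 1.4316
  p(Y=2) = 8/21, H(X|Y=2) = 1.5052
H(X|Y) = 0.2857×1.3250 + 0.3333×1.4316 + 0.3810×1.5052 = 1.4292 bits


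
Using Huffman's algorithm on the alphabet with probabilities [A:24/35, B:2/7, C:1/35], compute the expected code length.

Huffman tree construction:
Combine smallest probabilities repeatedly
Resulting codes:
  A: 1 (length 1)
  B: 01 (length 2)
  C: 00 (length 2)
Average length = Σ p(s) × length(s) = 1.3143 bits


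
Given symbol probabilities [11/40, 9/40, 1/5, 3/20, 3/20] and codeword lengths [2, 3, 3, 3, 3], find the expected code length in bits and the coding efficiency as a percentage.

Average length L = Σ p_i × l_i = 2.7250 bits
Entropy H = 2.2819 bits
Efficiency η = H/L × 100% = 83.74%


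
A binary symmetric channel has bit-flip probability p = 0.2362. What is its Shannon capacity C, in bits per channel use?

For BSC with error probability p:
C = 1 - H(p) where H(p) is binary entropy
H(0.2362) = -0.2362 × log₂(0.2362) - 0.7638 × log₂(0.7638)
H(p) = 0.7887
C = 1 - 0.7887 = 0.2113 bits/use


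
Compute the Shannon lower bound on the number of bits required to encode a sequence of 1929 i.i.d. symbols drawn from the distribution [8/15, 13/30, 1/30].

Entropy H = 1.1700 bits/symbol
Minimum bits = H × n = 1.1700 × 1929
= 2256.99 bits


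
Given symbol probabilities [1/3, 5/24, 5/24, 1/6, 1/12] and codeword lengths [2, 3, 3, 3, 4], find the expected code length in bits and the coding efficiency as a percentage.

Average length L = Σ p_i × l_i = 2.7500 bits
Entropy H = 2.2008 bits
Efficiency η = H/L × 100% = 80.03%


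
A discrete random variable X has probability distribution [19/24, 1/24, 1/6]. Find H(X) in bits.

H(X) = -Σ p(x) log₂ p(x)
  -19/24 × log₂(19/24) = 0.2668
  -1/24 × log₂(1/24) = 0.1910
  -1/6 × log₂(1/6) = 0.4308
H(X) = 0.8887 bits


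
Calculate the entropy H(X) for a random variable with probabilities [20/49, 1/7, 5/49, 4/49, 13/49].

H(X) = -Σ p(x) log₂ p(x)
  -20/49 × log₂(20/49) = 0.5277
  -1/7 × log₂(1/7) = 0.4011
  -5/49 × log₂(5/49) = 0.3360
  -4/49 × log₂(4/49) = 0.2951
  -13/49 × log₂(13/49) = 0.5079
H(X) = 2.0677 bits


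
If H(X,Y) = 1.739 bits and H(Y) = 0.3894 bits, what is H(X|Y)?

Chain rule: H(X,Y) = H(X|Y) + H(Y)
H(X|Y) = H(X,Y) - H(Y) = 1.739 - 0.3894 = 1.3496 bits


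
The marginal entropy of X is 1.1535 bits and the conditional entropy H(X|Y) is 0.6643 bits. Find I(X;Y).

I(X;Y) = H(X) - H(X|Y)
I(X;Y) = 1.1535 - 0.6643 = 0.4892 bits


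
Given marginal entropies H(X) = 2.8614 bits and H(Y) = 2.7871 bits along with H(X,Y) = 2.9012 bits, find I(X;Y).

I(X;Y) = H(X) + H(Y) - H(X,Y)
I(X;Y) = 2.8614 + 2.7871 - 2.9012 = 2.7473 bits


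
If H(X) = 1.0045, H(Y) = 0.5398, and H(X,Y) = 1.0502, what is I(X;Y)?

I(X;Y) = H(X) + H(Y) - H(X,Y)
I(X;Y) = 1.0045 + 0.5398 - 1.0502 = 0.4941 bits


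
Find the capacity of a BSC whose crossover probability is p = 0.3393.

For BSC with error probability p:
C = 1 - H(p) where H(p) is binary entropy
H(0.3393) = -0.3393 × log₂(0.3393) - 0.6607 × log₂(0.6607)
H(p) = 0.9241
C = 1 - 0.9241 = 0.0759 bits/use


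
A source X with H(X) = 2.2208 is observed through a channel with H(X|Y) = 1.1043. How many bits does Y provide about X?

I(X;Y) = H(X) - H(X|Y)
I(X;Y) = 2.2208 - 1.1043 = 1.1165 bits


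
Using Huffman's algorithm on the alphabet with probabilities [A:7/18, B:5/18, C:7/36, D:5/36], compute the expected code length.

Huffman tree construction:
Combine smallest probabilities repeatedly
Resulting codes:
  A: 0 (length 1)
  B: 10 (length 2)
  C: 111 (length 3)
  D: 110 (length 3)
Average length = Σ p(s) × length(s) = 1.9444 bits


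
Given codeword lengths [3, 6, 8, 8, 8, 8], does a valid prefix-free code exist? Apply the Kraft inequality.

Kraft inequality: Σ 2^(-l_i) ≤ 1 for prefix-free code
Calculating: 2^(-3) + 2^(-6) + 2^(-8) + 2^(-8) + 2^(-8) + 2^(-8)
= 0.125 + 0.015625 + 0.00390625 + 0.00390625 + 0.00390625 + 0.00390625
= 0.1562
Since 0.1562 ≤ 1, prefix-free code exists


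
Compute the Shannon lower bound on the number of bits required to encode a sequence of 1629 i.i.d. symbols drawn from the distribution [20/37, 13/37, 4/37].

Entropy H = 1.3569 bits/symbol
Minimum bits = H × n = 1.3569 × 1629
= 2210.40 bits


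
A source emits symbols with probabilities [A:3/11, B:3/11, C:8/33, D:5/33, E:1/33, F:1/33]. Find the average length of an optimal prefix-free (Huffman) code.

Huffman tree construction:
Combine smallest probabilities repeatedly
Resulting codes:
  A: 10 (length 2)
  B: 11 (length 2)
  C: 01 (length 2)
  D: 001 (length 3)
  E: 0000 (length 4)
  F: 0001 (length 4)
Average length = Σ p(s) × length(s) = 2.2727 bits


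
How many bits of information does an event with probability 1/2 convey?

Information content I(x) = -log₂(p(x))
I = -log₂(1/2) = -log₂(0.5000)
I = 1.0000 bits


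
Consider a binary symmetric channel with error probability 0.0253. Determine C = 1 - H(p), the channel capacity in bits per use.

For BSC with error probability p:
C = 1 - H(p) where H(p) is binary entropy
H(0.0253) = -0.0253 × log₂(0.0253) - 0.9747 × log₂(0.9747)
H(p) = 0.1702
C = 1 - 0.1702 = 0.8298 bits/use


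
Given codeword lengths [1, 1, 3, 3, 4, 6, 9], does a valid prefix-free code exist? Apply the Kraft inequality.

Kraft inequality: Σ 2^(-l_i) ≤ 1 for prefix-free code
Calculating: 2^(-1) + 2^(-1) + 2^(-3) + 2^(-3) + 2^(-4) + 2^(-6) + 2^(-9)
= 0.5 + 0.5 + 0.125 + 0.125 + 0.0625 + 0.015625 + 0.001953125
= 1.3301
Since 1.3301 > 1, prefix-free code does not exist


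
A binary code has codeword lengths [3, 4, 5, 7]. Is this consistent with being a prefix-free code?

Kraft inequality: Σ 2^(-l_i) ≤ 1 for prefix-free code
Calculating: 2^(-3) + 2^(-4) + 2^(-5) + 2^(-7)
= 0.125 + 0.0625 + 0.03125 + 0.0078125
= 0.2266
Since 0.2266 ≤ 1, prefix-free code exists


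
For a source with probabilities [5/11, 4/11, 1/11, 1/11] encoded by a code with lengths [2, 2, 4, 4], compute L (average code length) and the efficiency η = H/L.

Average length L = Σ p_i × l_i = 2.3636 bits
Entropy H = 1.6767 bits
Efficiency η = H/L × 100% = 70.94%


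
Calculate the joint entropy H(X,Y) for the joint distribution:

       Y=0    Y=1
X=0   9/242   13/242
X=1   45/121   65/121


H(X,Y) = -Σ p(x,y) log₂ p(x,y)
  p(0,0)=9/242: -0.0372 × log₂(0.0372) = 0.1766
  p(0,1)=13/242: -0.0537 × log₂(0.0537) = 0.2266
  p(1,0)=45/121: -0.3719 × log₂(0.3719) = 0.5307
  p(1,1)=65/121: -0.5372 × log₂(0.5372) = 0.4816
H(X,Y) = 1.4155 bits


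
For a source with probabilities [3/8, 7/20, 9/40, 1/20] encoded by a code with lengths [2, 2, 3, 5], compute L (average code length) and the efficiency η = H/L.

Average length L = Σ p_i × l_i = 2.3750 bits
Entropy H = 1.7610 bits
Efficiency η = H/L × 100% = 74.15%


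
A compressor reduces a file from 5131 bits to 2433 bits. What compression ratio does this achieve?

Compression ratio = Original / Compressed
= 5131 / 2433 = 2.11:1


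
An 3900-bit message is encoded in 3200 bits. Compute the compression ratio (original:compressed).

Compression ratio = Original / Compressed
= 3900 / 3200 = 1.22:1


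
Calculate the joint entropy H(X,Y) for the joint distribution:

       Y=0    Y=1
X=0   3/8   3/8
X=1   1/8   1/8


H(X,Y) = -Σ p(x,y) log₂ p(x,y)
  p(0,0)=3/8: -0.3750 × log₂(0.3750) = 0.5306
  p(0,1)=3/8: -0.3750 × log₂(0.3750) = 0.5306
  p(1,0)=1/8: -0.1250 × log₂(0.1250) = 0.3750
  p(1,1)=1/8: -0.1250 × log₂(0.1250) = 0.3750
H(X,Y) = 1.8113 bits


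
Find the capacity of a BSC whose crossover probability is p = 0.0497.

For BSC with error probability p:
C = 1 - H(p) where H(p) is binary entropy
H(0.0497) = -0.0497 × log₂(0.0497) - 0.9503 × log₂(0.9503)
H(p) = 0.2851
C = 1 - 0.2851 = 0.7149 bits/use


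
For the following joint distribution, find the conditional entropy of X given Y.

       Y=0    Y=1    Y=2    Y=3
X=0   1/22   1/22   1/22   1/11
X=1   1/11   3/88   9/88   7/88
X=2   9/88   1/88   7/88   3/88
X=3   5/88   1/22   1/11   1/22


H(X|Y) = Σ_y p(y) H(X|Y=y)
  p(Y=0) = 13/44, H(X|Y=0) = 1.9259
  p(Y=1) = 3/22, H(X|Y=1) = 1.8554
  p(Y=2) = 7/22, H(X|Y=2) = 1.9438
  p(Y=3) = 1/4, H(X|Y=3) = 1.8955
H(X|Y) = 0.2955×1.9259 + 0.1364×1.8554 + 0.3182×1.9438 + 0.2500×1.8955 = 1.9144 bits


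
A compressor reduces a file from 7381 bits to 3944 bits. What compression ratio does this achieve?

Compression ratio = Original / Compressed
= 7381 / 3944 = 1.87:1


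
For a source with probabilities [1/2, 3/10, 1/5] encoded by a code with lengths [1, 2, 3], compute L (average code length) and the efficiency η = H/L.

Average length L = Σ p_i × l_i = 1.7000 bits
Entropy H = 1.4855 bits
Efficiency η = H/L × 100% = 87.38%


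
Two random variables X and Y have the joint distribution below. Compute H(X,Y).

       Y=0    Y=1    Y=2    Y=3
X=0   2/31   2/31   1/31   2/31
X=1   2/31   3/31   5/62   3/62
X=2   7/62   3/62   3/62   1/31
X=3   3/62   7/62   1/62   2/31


H(X,Y) = -Σ p(x,y) log₂ p(x,y)
  p(0,0)=2/31: -0.0645 × log₂(0.0645) = 0.2551
  p(0,1)=2/31: -0.0645 × log₂(0.0645) = 0.2551
  p(0,2)=1/31: -0.0323 × log₂(0.0323) = 0.1598
  p(0,3)=2/31: -0.0645 × log₂(0.0645) = 0.2551
  p(1,0)=2/31: -0.0645 × log₂(0.0645) = 0.2551
  p(1,1)=3/31: -0.0968 × log₂(0.0968) = 0.3261
  p(1,2)=5/62: -0.0806 × log₂(0.0806) = 0.2929
  p(1,3)=3/62: -0.0484 × log₂(0.0484) = 0.2114
  p(2,0)=7/62: -0.1129 × log₂(0.1129) = 0.3553
  p(2,1)=3/62: -0.0484 × log₂(0.0484) = 0.2114
  p(2,2)=3/62: -0.0484 × log₂(0.0484) = 0.2114
  p(2,3)=1/31: -0.0323 × log₂(0.0323) = 0.1598
  p(3,0)=3/62: -0.0484 × log₂(0.0484) = 0.2114
  p(3,1)=7/62: -0.1129 × log₂(0.1129) = 0.3553
  p(3,2)=1/62: -0.0161 × log₂(0.0161) = 0.0960
  p(3,3)=2/31: -0.0645 × log₂(0.0645) = 0.2551
H(X,Y) = 3.8664 bits


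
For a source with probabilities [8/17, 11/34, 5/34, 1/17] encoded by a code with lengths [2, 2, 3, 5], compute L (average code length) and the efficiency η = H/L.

Average length L = Σ p_i × l_i = 2.3235 bits
Entropy H = 1.6856 bits
Efficiency η = H/L × 100% = 72.54%


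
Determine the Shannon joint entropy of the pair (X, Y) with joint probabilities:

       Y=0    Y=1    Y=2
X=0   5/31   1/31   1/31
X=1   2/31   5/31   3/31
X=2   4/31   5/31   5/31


H(X,Y) = -Σ p(x,y) log₂ p(x,y)
  p(0,0)=5/31: -0.1613 × log₂(0.1613) = 0.4246
  p(0,1)=1/31: -0.0323 × log₂(0.0323) = 0.1598
  p(0,2)=1/31: -0.0323 × log₂(0.0323) = 0.1598
  p(1,0)=2/31: -0.0645 × log₂(0.0645) = 0.2551
  p(1,1)=5/31: -0.1613 × log₂(0.1613) = 0.4246
  p(1,2)=3/31: -0.0968 × log₂(0.0968) = 0.3261
  p(2,0)=4/31: -0.1290 × log₂(0.1290) = 0.3812
  p(2,1)=5/31: -0.1613 × log₂(0.1613) = 0.4246
  p(2,2)=5/31: -0.1613 × log₂(0.1613) = 0.4246
H(X,Y) = 2.9802 bits


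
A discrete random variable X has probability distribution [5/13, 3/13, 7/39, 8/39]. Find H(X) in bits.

H(X) = -Σ p(x) log₂ p(x)
  -5/13 × log₂(5/13) = 0.5302
  -3/13 × log₂(3/13) = 0.4882
  -7/39 × log₂(7/39) = 0.4448
  -8/39 × log₂(8/39) = 0.4688
H(X) = 1.9320 bits


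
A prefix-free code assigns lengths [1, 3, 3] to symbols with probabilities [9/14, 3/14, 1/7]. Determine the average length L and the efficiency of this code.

Average length L = Σ p_i × l_i = 1.7143 bits
Entropy H = 1.2871 bits
Efficiency η = H/L × 100% = 75.08%


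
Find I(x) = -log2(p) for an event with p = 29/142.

Information content I(x) = -log₂(p(x))
I = -log₂(29/142) = -log₂(0.2042)
I = 2.2918 bits


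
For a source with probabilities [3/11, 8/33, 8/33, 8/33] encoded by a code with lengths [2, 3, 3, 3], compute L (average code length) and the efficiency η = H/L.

Average length L = Σ p_i × l_i = 2.7273 bits
Entropy H = 1.9981 bits
Efficiency η = H/L × 100% = 73.26%


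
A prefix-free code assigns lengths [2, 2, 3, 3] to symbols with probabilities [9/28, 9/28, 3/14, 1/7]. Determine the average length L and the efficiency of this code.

Average length L = Σ p_i × l_i = 2.3571 bits
Entropy H = 1.9299 bits
Efficiency η = H/L × 100% = 81.88%


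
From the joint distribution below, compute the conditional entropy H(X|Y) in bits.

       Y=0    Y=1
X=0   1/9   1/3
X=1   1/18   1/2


H(X|Y) = Σ_y p(y) H(X|Y=y)
  p(Y=0) = 1/6, H(X|Y=0) = 0.9183
  p(Y=1) = 5/6, H(X|Y=1) = 0.9710
H(X|Y) = 0.1667×0.9183 + 0.8333×0.9710 = 0.9622 bits


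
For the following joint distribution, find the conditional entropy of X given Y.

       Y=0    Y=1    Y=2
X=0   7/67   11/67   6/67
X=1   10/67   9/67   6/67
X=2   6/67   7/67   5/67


H(X|Y) = Σ_y p(y) H(X|Y=y)
  p(Y=0) = 23/67, H(X|Y=0) = 1.5505
  p(Y=1) = 27/67, H(X|Y=1) = 1.5610
  p(Y=2) = 17/67, H(X|Y=2) = 1.5799
H(X|Y) = 0.3433×1.5505 + 0.4030×1.5610 + 0.2537×1.5799 = 1.5622 bits


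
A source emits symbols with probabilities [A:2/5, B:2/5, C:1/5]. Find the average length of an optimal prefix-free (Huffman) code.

Huffman tree construction:
Combine smallest probabilities repeatedly
Resulting codes:
  A: 11 (length 2)
  B: 0 (length 1)
  C: 10 (length 2)
Average length = Σ p(s) × length(s) = 1.6000 bits


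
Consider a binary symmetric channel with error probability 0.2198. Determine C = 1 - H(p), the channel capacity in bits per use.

For BSC with error probability p:
C = 1 - H(p) where H(p) is binary entropy
H(0.2198) = -0.2198 × log₂(0.2198) - 0.7802 × log₂(0.7802)
H(p) = 0.7598
C = 1 - 0.7598 = 0.2402 bits/use


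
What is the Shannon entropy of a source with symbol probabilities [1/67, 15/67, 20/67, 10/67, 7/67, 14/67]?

H(X) = -Σ p(x) log₂ p(x)
  -1/67 × log₂(1/67) = 0.0905
  -15/67 × log₂(15/67) = 0.4834
  -20/67 × log₂(20/67) = 0.5206
  -10/67 × log₂(10/67) = 0.4096
  -7/67 × log₂(7/67) = 0.3405
  -14/67 × log₂(14/67) = 0.4720
H(X) = 2.3166 bits


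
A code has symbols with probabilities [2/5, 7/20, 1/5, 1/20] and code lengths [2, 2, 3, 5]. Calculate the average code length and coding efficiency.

Average length L = Σ p_i × l_i = 2.3500 bits
Entropy H = 1.7394 bits
Efficiency η = H/L × 100% = 74.02%


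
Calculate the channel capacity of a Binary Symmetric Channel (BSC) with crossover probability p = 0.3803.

For BSC with error probability p:
C = 1 - H(p) where H(p) is binary entropy
H(0.3803) = -0.3803 × log₂(0.3803) - 0.6197 × log₂(0.6197)
H(p) = 0.9583
C = 1 - 0.9583 = 0.0417 bits/use


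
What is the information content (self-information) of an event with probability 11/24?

Information content I(x) = -log₂(p(x))
I = -log₂(11/24) = -log₂(0.4583)
I = 1.1255 bits


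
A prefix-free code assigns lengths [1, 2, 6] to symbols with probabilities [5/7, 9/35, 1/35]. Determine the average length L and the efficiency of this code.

Average length L = Σ p_i × l_i = 1.4000 bits
Entropy H = 0.9971 bits
Efficiency η = H/L × 100% = 71.22%


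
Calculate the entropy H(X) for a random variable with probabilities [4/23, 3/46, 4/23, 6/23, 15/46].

H(X) = -Σ p(x) log₂ p(x)
  -4/23 × log₂(4/23) = 0.4389
  -3/46 × log₂(3/46) = 0.2569
  -4/23 × log₂(4/23) = 0.4389
  -6/23 × log₂(6/23) = 0.5057
  -15/46 × log₂(15/46) = 0.5272
H(X) = 2.1675 bits


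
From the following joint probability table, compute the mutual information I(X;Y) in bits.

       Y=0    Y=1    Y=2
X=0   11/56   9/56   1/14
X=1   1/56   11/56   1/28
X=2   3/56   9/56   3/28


H(X) = 1.5502, H(Y) = 1.4769, H(X,Y) = 2.8889
I(X;Y) = H(X) + H(Y) - H(X,Y) = 0.1382 bits


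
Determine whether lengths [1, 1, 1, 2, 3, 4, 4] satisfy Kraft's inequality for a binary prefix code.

Kraft inequality: Σ 2^(-l_i) ≤ 1 for prefix-free code
Calculating: 2^(-1) + 2^(-1) + 2^(-1) + 2^(-2) + 2^(-3) + 2^(-4) + 2^(-4)
= 0.5 + 0.5 + 0.5 + 0.25 + 0.125 + 0.0625 + 0.0625
= 2.0000
Since 2.0000 > 1, prefix-free code does not exist


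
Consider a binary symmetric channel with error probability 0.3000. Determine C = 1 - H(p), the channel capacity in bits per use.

For BSC with error probability p:
C = 1 - H(p) where H(p) is binary entropy
H(0.3000) = -0.3000 × log₂(0.3000) - 0.7000 × log₂(0.7000)
H(p) = 0.8813
C = 1 - 0.8813 = 0.1187 bits/use


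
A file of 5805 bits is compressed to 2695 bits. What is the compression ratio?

Compression ratio = Original / Compressed
= 5805 / 2695 = 2.15:1


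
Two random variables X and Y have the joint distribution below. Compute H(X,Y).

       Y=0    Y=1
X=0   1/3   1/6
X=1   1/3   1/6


H(X,Y) = -Σ p(x,y) log₂ p(x,y)
  p(0,0)=1/3: -0.3333 × log₂(0.3333) = 0.5283
  p(0,1)=1/6: -0.1667 × log₂(0.1667) = 0.4308
  p(1,0)=1/3: -0.3333 × log₂(0.3333) = 0.5283
  p(1,1)=1/6: -0.1667 × log₂(0.1667) = 0.4308
H(X,Y) = 1.9183 bits


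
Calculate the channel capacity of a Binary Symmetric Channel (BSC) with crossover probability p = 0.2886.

For BSC with error probability p:
C = 1 - H(p) where H(p) is binary entropy
H(0.2886) = -0.2886 × log₂(0.2886) - 0.7114 × log₂(0.7114)
H(p) = 0.8669
C = 1 - 0.8669 = 0.1331 bits/use


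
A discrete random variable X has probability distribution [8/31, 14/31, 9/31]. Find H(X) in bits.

H(X) = -Σ p(x) log₂ p(x)
  -8/31 × log₂(8/31) = 0.5043
  -14/31 × log₂(14/31) = 0.5179
  -9/31 × log₂(9/31) = 0.5180
H(X) = 1.5403 bits


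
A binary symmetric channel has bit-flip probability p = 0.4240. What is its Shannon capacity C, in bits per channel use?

For BSC with error probability p:
C = 1 - H(p) where H(p) is binary entropy
H(0.4240) = -0.4240 × log₂(0.4240) - 0.5760 × log₂(0.5760)
H(p) = 0.9833
C = 1 - 0.9833 = 0.0167 bits/use


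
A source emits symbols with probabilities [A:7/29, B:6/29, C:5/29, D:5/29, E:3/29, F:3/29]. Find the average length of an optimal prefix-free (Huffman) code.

Huffman tree construction:
Combine smallest probabilities repeatedly
Resulting codes:
  A: 10 (length 2)
  B: 00 (length 2)
  C: 110 (length 3)
  D: 111 (length 3)
  E: 010 (length 3)
  F: 011 (length 3)
Average length = Σ p(s) × length(s) = 2.5517 bits


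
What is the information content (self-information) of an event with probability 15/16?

Information content I(x) = -log₂(p(x))
I = -log₂(15/16) = -log₂(0.9375)
I = 0.0931 bits


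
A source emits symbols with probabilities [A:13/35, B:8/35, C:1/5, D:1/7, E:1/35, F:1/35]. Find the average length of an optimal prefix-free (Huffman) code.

Huffman tree construction:
Combine smallest probabilities repeatedly
Resulting codes:
  A: 11 (length 2)
  B: 10 (length 2)
  C: 00 (length 2)
  D: 011 (length 3)
  E: 0100 (length 4)
  F: 0101 (length 4)
Average length = Σ p(s) × length(s) = 2.2571 bits


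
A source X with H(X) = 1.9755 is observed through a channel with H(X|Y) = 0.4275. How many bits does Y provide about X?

I(X;Y) = H(X) - H(X|Y)
I(X;Y) = 1.9755 - 0.4275 = 1.548 bits


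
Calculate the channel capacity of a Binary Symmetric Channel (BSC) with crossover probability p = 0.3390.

For BSC with error probability p:
C = 1 - H(p) where H(p) is binary entropy
H(0.3390) = -0.3390 × log₂(0.3390) - 0.6610 × log₂(0.6610)
H(p) = 0.9239
C = 1 - 0.9239 = 0.0761 bits/use


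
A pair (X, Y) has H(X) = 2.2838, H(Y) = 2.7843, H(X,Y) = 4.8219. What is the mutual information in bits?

I(X;Y) = H(X) + H(Y) - H(X,Y)
I(X;Y) = 2.2838 + 2.7843 - 4.8219 = 0.2462 bits


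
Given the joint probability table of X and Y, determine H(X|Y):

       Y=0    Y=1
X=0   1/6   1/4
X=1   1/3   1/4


H(X|Y) = Σ_y p(y) H(X|Y=y)
  p(Y=0) = 1/2, H(X|Y=0) = 0.9183
  p(Y=1) = 1/2, H(X|Y=1) = 1.0000
H(X|Y) = 0.5000×0.9183 + 0.5000×1.0000 = 0.9591 bits


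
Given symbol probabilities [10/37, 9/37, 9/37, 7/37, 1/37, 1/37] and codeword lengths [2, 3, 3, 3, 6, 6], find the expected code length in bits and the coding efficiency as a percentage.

Average length L = Σ p_i × l_i = 2.8919 bits
Entropy H = 2.2384 bits
Efficiency η = H/L × 100% = 77.40%


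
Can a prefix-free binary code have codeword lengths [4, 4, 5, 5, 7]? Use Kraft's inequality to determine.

Kraft inequality: Σ 2^(-l_i) ≤ 1 for prefix-free code
Calculating: 2^(-4) + 2^(-4) + 2^(-5) + 2^(-5) + 2^(-7)
= 0.0625 + 0.0625 + 0.03125 + 0.03125 + 0.0078125
= 0.1953
Since 0.1953 ≤ 1, prefix-free code exists


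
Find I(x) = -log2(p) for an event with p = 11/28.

Information content I(x) = -log₂(p(x))
I = -log₂(11/28) = -log₂(0.3929)
I = 1.3479 bits


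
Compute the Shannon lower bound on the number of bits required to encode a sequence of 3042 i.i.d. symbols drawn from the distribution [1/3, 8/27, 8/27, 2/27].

Entropy H = 1.8464 bits/symbol
Minimum bits = H × n = 1.8464 × 3042
= 5616.73 bits


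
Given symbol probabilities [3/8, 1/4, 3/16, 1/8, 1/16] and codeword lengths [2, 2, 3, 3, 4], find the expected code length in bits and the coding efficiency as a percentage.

Average length L = Σ p_i × l_i = 2.4375 bits
Entropy H = 2.1085 bits
Efficiency η = H/L × 100% = 86.50%


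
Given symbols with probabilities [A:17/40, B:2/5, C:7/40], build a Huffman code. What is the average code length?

Huffman tree construction:
Combine smallest probabilities repeatedly
Resulting codes:
  A: 0 (length 1)
  B: 11 (length 2)
  C: 10 (length 2)
Average length = Σ p(s) × length(s) = 1.5750 bits


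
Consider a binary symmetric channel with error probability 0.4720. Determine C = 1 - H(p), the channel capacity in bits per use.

For BSC with error probability p:
C = 1 - H(p) where H(p) is binary entropy
H(0.4720) = -0.4720 × log₂(0.4720) - 0.5280 × log₂(0.5280)
H(p) = 0.9977
C = 1 - 0.9977 = 0.0023 bits/use


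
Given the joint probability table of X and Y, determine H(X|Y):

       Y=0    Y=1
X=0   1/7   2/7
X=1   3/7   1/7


H(X|Y) = Σ_y p(y) H(X|Y=y)
  p(Y=0) = 4/7, H(X|Y=0) = 0.8113
  p(Y=1) = 3/7, H(X|Y=1) = 0.9183
H(X|Y) = 0.5714×0.8113 + 0.4286×0.9183 = 0.8571 bits


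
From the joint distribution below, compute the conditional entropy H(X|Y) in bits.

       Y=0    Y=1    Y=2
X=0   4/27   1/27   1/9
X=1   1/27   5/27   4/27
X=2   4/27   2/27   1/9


H(X|Y) = Σ_y p(y) H(X|Y=y)
  p(Y=0) = 1/3, H(X|Y=0) = 1.3921
  p(Y=1) = 8/27, H(X|Y=1) = 1.2988
  p(Y=2) = 10/27, H(X|Y=2) = 1.5710
H(X|Y) = 0.3333×1.3921 + 0.2963×1.2988 + 0.3704×1.5710 = 1.4307 bits


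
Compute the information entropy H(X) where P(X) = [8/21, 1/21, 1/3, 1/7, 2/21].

H(X) = -Σ p(x) log₂ p(x)
  -8/21 × log₂(8/21) = 0.5304
  -1/21 × log₂(1/21) = 0.2092
  -1/3 × log₂(1/3) = 0.5283
  -1/7 × log₂(1/7) = 0.4011
  -2/21 × log₂(2/21) = 0.3231
H(X) = 1.9920 bits


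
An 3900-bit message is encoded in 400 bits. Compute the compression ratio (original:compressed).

Compression ratio = Original / Compressed
= 3900 / 400 = 9.75:1


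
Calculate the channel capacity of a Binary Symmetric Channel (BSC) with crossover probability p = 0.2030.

For BSC with error probability p:
C = 1 - H(p) where H(p) is binary entropy
H(0.2030) = -0.2030 × log₂(0.2030) - 0.7970 × log₂(0.7970)
H(p) = 0.7279
C = 1 - 0.7279 = 0.2721 bits/use


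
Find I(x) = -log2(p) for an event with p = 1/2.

Information content I(x) = -log₂(p(x))
I = -log₂(1/2) = -log₂(0.5000)
I = 1.0000 bits


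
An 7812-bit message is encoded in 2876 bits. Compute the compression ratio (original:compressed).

Compression ratio = Original / Compressed
= 7812 / 2876 = 2.72:1


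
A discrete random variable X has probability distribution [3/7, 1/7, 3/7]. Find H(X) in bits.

H(X) = -Σ p(x) log₂ p(x)
  -3/7 × log₂(3/7) = 0.5239
  -1/7 × log₂(1/7) = 0.4011
  -3/7 × log₂(3/7) = 0.5239
H(X) = 1.4488 bits


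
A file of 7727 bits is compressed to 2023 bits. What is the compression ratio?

Compression ratio = Original / Compressed
= 7727 / 2023 = 3.82:1


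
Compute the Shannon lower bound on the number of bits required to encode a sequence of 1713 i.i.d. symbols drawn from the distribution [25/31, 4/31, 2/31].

Entropy H = 0.8866 bits/symbol
Minimum bits = H × n = 0.8866 × 1713
= 1518.70 bits


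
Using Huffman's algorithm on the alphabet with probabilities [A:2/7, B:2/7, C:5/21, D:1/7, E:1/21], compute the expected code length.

Huffman tree construction:
Combine smallest probabilities repeatedly
Resulting codes:
  A: 10 (length 2)
  B: 11 (length 2)
  C: 01 (length 2)
  D: 001 (length 3)
  E: 000 (length 3)
Average length = Σ p(s) × length(s) = 2.1905 bits


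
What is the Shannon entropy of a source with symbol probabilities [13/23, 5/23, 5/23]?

H(X) = -Σ p(x) log₂ p(x)
  -13/23 × log₂(13/23) = 0.4652
  -5/23 × log₂(5/23) = 0.4786
  -5/23 × log₂(5/23) = 0.4786
H(X) = 1.4225 bits


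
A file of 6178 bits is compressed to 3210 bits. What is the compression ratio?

Compression ratio = Original / Compressed
= 6178 / 3210 = 1.92:1


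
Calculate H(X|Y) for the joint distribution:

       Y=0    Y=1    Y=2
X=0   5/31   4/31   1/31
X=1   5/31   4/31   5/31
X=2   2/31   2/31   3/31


H(X|Y) = Σ_y p(y) H(X|Y=y)
  p(Y=0) = 12/31, H(X|Y=0) = 1.4834
  p(Y=1) = 10/31, H(X|Y=1) = 1.5219
  p(Y=2) = 9/31, H(X|Y=2) = 1.3516
H(X|Y) = 0.3871×1.4834 + 0.3226×1.5219 + 0.2903×1.3516 = 1.4576 bits
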